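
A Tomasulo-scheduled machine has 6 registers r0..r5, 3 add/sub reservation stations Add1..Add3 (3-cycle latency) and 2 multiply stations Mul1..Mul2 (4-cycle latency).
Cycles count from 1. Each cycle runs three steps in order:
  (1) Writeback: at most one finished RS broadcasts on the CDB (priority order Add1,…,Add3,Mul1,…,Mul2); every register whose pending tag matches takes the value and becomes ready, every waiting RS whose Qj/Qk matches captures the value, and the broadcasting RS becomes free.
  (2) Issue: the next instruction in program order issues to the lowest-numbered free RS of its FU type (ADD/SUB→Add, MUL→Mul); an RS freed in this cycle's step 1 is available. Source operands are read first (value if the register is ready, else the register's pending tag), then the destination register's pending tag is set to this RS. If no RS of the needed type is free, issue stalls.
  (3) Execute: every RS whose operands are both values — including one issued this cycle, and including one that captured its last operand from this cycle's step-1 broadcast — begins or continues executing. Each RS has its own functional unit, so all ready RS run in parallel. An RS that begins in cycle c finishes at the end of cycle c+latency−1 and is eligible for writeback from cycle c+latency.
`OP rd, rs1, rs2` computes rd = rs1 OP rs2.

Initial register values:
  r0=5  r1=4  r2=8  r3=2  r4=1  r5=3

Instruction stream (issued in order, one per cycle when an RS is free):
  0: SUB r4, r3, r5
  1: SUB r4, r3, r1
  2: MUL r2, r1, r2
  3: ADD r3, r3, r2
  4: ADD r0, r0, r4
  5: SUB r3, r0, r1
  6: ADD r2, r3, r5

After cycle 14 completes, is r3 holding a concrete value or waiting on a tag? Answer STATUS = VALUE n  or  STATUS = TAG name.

c1: issue SUB r4<-Add1 | r0:5,r1:4,r2:8,r3:2,r4:Add1,r5:3
c2: issue SUB r4<-Add2 | r0:5,r1:4,r2:8,r3:2,r4:Add2,r5:3
c3: issue MUL r2<-Mul1 | r0:5,r1:4,r2:Mul1,r3:2,r4:Add2,r5:3
c4: CDB Add1=-1; issue ADD r3<-Add1 | r0:5,r1:4,r2:Mul1,r3:Add1,r4:Add2,r5:3
c5: CDB Add2=-2; issue ADD r0<-Add2 | r0:Add2,r1:4,r2:Mul1,r3:Add1,r4:-2,r5:3
c6: issue SUB r3<-Add3 | r0:Add2,r1:4,r2:Mul1,r3:Add3,r4:-2,r5:3
c7: CDB Mul1=32; stall | r0:Add2,r1:4,r2:32,r3:Add3,r4:-2,r5:3
c8: CDB Add2=3; issue ADD r2<-Add2 | r0:3,r1:4,r2:Add2,r3:Add3,r4:-2,r5:3
c9: - | r0:3,r1:4,r2:Add2,r3:Add3,r4:-2,r5:3
c10: CDB Add1=34 | r0:3,r1:4,r2:Add2,r3:Add3,r4:-2,r5:3
c11: CDB Add3=-1 | r0:3,r1:4,r2:Add2,r3:-1,r4:-2,r5:3
c12: - | r0:3,r1:4,r2:Add2,r3:-1,r4:-2,r5:3
c13: - | r0:3,r1:4,r2:Add2,r3:-1,r4:-2,r5:3
c14: CDB Add2=2 | r0:3,r1:4,r2:2,r3:-1,r4:-2,r5:3

STATUS = VALUE -1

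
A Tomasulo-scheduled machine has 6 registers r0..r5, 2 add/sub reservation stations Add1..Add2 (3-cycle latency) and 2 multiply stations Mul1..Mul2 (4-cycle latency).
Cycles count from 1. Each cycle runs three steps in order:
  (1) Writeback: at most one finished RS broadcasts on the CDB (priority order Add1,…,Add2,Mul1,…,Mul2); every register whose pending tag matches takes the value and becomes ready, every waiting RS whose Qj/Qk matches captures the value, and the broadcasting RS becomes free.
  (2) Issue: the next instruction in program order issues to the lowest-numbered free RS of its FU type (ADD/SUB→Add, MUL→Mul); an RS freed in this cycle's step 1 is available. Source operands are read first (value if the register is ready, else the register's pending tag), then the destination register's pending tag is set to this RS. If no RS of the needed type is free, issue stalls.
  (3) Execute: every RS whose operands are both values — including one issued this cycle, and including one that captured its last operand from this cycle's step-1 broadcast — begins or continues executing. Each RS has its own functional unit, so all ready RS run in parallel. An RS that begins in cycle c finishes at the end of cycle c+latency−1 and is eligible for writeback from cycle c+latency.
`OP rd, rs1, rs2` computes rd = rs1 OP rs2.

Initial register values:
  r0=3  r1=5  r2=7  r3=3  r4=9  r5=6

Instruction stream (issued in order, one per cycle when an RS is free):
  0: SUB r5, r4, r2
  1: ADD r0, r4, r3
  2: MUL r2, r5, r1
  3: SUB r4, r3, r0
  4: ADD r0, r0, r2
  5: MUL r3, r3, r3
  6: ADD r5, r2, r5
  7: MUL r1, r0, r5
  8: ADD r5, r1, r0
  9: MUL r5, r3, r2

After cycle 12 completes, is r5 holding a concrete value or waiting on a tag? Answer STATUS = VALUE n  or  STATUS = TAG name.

cycle 1: issue SUB r5<-Add1 // r0:3,r1:5,r2:7,r3:3,r4:9,r5:Add1
cycle 2: issue ADD r0<-Add2 // r0:Add2,r1:5,r2:7,r3:3,r4:9,r5:Add1
cycle 3: issue MUL r2<-Mul1 // r0:Add2,r1:5,r2:Mul1,r3:3,r4:9,r5:Add1
cycle 4: CDB Add1=2; issue SUB r4<-Add1 // r0:Add2,r1:5,r2:Mul1,r3:3,r4:Add1,r5:2
cycle 5: CDB Add2=12; issue ADD r0<-Add2 // r0:Add2,r1:5,r2:Mul1,r3:3,r4:Add1,r5:2
cycle 6: issue MUL r3<-Mul2 // r0:Add2,r1:5,r2:Mul1,r3:Mul2,r4:Add1,r5:2
cycle 7: stall // r0:Add2,r1:5,r2:Mul1,r3:Mul2,r4:Add1,r5:2
cycle 8: CDB Add1=-9; issue ADD r5<-Add1 // r0:Add2,r1:5,r2:Mul1,r3:Mul2,r4:-9,r5:Add1
cycle 9: CDB Mul1=10; issue MUL r1<-Mul1 // r0:Add2,r1:Mul1,r2:10,r3:Mul2,r4:-9,r5:Add1
cycle 10: CDB Mul2=9; stall // r0:Add2,r1:Mul1,r2:10,r3:9,r4:-9,r5:Add1
cycle 11: stall // r0:Add2,r1:Mul1,r2:10,r3:9,r4:-9,r5:Add1
cycle 12: CDB Add1=12; issue ADD r5<-Add1 // r0:Add2,r1:Mul1,r2:10,r3:9,r4:-9,r5:Add1

STATUS = TAG Add1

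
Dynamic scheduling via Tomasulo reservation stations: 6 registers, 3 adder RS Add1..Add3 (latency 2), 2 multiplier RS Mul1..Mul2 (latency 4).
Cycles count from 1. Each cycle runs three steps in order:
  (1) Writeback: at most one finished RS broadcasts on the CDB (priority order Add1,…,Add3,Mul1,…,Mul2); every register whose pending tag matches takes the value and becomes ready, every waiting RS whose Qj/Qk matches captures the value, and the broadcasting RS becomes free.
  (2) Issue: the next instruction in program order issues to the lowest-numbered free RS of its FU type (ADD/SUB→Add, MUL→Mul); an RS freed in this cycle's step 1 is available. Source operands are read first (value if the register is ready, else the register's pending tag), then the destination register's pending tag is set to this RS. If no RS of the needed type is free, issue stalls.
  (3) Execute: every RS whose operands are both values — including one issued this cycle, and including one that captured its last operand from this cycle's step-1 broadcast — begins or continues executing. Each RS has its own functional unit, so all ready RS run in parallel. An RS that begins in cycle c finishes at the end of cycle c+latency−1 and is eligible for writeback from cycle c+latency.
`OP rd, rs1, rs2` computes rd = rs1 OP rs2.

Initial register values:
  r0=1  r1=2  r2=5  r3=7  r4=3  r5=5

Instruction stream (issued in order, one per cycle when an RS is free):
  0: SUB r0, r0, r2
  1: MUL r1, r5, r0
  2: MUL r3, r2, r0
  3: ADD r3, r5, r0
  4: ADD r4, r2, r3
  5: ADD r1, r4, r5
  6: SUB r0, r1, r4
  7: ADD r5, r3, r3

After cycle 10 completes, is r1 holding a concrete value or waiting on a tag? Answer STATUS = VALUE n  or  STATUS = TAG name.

  c1: issue SUB r0<-Add1  regs: r0:Add1,r1:2,r2:5,r3:7,r4:3,r5:5
  c2: issue MUL r1<-Mul1  regs: r0:Add1,r1:Mul1,r2:5,r3:7,r4:3,r5:5
  c3: CDB Add1=-4; issue MUL r3<-Mul2  regs: r0:-4,r1:Mul1,r2:5,r3:Mul2,r4:3,r5:5
  c4: issue ADD r3<-Add1  regs: r0:-4,r1:Mul1,r2:5,r3:Add1,r4:3,r5:5
  c5: issue ADD r4<-Add2  regs: r0:-4,r1:Mul1,r2:5,r3:Add1,r4:Add2,r5:5
  c6: CDB Add1=1; issue ADD r1<-Add1  regs: r0:-4,r1:Add1,r2:5,r3:1,r4:Add2,r5:5
  c7: CDB Mul1=-20; issue SUB r0<-Add3  regs: r0:Add3,r1:Add1,r2:5,r3:1,r4:Add2,r5:5
  c8: CDB Add2=6; issue ADD r5<-Add2  regs: r0:Add3,r1:Add1,r2:5,r3:1,r4:6,r5:Add2
  c9: CDB Mul2=-20  regs: r0:Add3,r1:Add1,r2:5,r3:1,r4:6,r5:Add2
  c10: CDB Add1=11  regs: r0:Add3,r1:11,r2:5,r3:1,r4:6,r5:Add2

STATUS = VALUE 11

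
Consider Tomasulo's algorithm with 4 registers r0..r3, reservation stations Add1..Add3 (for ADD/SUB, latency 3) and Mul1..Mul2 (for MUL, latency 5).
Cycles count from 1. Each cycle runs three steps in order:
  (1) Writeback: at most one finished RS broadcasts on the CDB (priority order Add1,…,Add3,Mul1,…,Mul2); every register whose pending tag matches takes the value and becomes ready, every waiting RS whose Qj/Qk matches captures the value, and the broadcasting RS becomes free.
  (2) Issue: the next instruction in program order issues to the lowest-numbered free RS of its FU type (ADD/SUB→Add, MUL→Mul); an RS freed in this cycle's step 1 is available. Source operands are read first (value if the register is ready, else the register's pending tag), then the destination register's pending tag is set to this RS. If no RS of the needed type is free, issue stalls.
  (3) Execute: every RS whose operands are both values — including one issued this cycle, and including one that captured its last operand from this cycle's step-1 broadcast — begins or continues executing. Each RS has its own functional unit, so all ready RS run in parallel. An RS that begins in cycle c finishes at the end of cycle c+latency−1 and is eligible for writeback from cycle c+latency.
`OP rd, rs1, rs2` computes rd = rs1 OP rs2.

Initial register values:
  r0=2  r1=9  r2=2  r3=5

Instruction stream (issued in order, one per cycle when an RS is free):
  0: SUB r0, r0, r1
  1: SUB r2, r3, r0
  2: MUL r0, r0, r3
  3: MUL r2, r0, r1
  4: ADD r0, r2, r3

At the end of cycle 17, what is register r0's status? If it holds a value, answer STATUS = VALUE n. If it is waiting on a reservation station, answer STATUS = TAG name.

c1: issue SUB r0<-Add1 | r0:Add1,r1:9,r2:2,r3:5
c2: issue SUB r2<-Add2 | r0:Add1,r1:9,r2:Add2,r3:5
c3: issue MUL r0<-Mul1 | r0:Mul1,r1:9,r2:Add2,r3:5
c4: CDB Add1=-7; issue MUL r2<-Mul2 | r0:Mul1,r1:9,r2:Mul2,r3:5
c5: issue ADD r0<-Add1 | r0:Add1,r1:9,r2:Mul2,r3:5
c6: - | r0:Add1,r1:9,r2:Mul2,r3:5
c7: CDB Add2=12 | r0:Add1,r1:9,r2:Mul2,r3:5
c8: - | r0:Add1,r1:9,r2:Mul2,r3:5
c9: CDB Mul1=-35 | r0:Add1,r1:9,r2:Mul2,r3:5
c10: - | r0:Add1,r1:9,r2:Mul2,r3:5
c11: - | r0:Add1,r1:9,r2:Mul2,r3:5
c12: - | r0:Add1,r1:9,r2:Mul2,r3:5
c13: - | r0:Add1,r1:9,r2:Mul2,r3:5
c14: CDB Mul2=-315 | r0:Add1,r1:9,r2:-315,r3:5
c15: - | r0:Add1,r1:9,r2:-315,r3:5
c16: - | r0:Add1,r1:9,r2:-315,r3:5
c17: CDB Add1=-310 | r0:-310,r1:9,r2:-315,r3:5

STATUS = VALUE -310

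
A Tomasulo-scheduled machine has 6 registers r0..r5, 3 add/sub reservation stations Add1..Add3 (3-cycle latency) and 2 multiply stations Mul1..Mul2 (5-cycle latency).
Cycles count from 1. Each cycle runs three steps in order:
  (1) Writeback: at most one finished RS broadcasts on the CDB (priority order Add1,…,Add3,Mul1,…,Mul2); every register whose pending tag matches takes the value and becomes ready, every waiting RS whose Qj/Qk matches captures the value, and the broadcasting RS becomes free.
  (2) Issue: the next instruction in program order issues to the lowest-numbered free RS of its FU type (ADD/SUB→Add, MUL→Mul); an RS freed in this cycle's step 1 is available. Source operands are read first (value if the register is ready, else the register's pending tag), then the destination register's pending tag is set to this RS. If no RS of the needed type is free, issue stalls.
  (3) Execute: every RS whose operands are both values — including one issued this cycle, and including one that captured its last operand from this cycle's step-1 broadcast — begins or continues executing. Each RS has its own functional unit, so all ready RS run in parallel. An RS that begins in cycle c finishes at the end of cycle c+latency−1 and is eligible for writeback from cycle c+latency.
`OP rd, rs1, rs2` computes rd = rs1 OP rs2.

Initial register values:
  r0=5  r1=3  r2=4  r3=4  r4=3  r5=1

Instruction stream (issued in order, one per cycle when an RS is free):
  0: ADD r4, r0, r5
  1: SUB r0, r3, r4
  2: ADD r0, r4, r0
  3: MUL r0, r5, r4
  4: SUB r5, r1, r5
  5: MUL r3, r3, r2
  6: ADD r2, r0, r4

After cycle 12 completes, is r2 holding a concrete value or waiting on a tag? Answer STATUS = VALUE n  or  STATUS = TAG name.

STATUS = VALUE 12

  c1: issue ADD r4<-Add1  regs: r0:5,r1:3,r2:4,r3:4,r4:Add1,r5:1
  c2: issue SUB r0<-Add2  regs: r0:Add2,r1:3,r2:4,r3:4,r4:Add1,r5:1
  c3: issue ADD r0<-Add3  regs: r0:Add3,r1:3,r2:4,r3:4,r4:Add1,r5:1
  c4: CDB Add1=6; issue MUL r0<-Mul1  regs: r0:Mul1,r1:3,r2:4,r3:4,r4:6,r5:1
  c5: issue SUB r5<-Add1  regs: r0:Mul1,r1:3,r2:4,r3:4,r4:6,r5:Add1
  c6: issue MUL r3<-Mul2  regs: r0:Mul1,r1:3,r2:4,r3:Mul2,r4:6,r5:Add1
  c7: CDB Add2=-2; issue ADD r2<-Add2  regs: r0:Mul1,r1:3,r2:Add2,r3:Mul2,r4:6,r5:Add1
  c8: CDB Add1=2  regs: r0:Mul1,r1:3,r2:Add2,r3:Mul2,r4:6,r5:2
  c9: CDB Mul1=6  regs: r0:6,r1:3,r2:Add2,r3:Mul2,r4:6,r5:2
  c10: CDB Add3=4  regs: r0:6,r1:3,r2:Add2,r3:Mul2,r4:6,r5:2
  c11: CDB Mul2=16  regs: r0:6,r1:3,r2:Add2,r3:16,r4:6,r5:2
  c12: CDB Add2=12  regs: r0:6,r1:3,r2:12,r3:16,r4:6,r5:2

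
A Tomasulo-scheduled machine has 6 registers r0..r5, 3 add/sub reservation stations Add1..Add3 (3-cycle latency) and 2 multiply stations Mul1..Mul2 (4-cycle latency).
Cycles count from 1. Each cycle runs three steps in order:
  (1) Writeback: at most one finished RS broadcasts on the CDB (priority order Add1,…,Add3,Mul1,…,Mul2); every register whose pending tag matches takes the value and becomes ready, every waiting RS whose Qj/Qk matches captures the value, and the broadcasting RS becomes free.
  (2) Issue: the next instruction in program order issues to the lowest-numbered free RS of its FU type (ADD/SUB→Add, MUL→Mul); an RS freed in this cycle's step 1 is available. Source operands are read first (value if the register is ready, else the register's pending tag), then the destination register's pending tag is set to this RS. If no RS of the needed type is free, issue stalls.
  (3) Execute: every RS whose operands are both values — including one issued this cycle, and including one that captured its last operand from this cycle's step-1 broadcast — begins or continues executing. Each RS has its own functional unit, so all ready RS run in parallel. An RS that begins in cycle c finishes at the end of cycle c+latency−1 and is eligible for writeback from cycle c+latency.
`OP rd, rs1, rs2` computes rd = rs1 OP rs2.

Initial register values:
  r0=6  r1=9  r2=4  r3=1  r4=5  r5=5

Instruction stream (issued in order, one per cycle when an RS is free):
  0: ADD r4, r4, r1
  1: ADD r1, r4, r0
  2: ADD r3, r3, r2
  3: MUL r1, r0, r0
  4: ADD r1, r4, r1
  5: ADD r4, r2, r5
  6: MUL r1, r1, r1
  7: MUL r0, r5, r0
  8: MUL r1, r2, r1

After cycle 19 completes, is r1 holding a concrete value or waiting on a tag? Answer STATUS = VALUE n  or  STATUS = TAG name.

STATUS = VALUE 10000

c1: issue ADD r4<-Add1 | r0:6,r1:9,r2:4,r3:1,r4:Add1,r5:5
c2: issue ADD r1<-Add2 | r0:6,r1:Add2,r2:4,r3:1,r4:Add1,r5:5
c3: issue ADD r3<-Add3 | r0:6,r1:Add2,r2:4,r3:Add3,r4:Add1,r5:5
c4: CDB Add1=14; issue MUL r1<-Mul1 | r0:6,r1:Mul1,r2:4,r3:Add3,r4:14,r5:5
c5: issue ADD r1<-Add1 | r0:6,r1:Add1,r2:4,r3:Add3,r4:14,r5:5
c6: CDB Add3=5; issue ADD r4<-Add3 | r0:6,r1:Add1,r2:4,r3:5,r4:Add3,r5:5
c7: CDB Add2=20; issue MUL r1<-Mul2 | r0:6,r1:Mul2,r2:4,r3:5,r4:Add3,r5:5
c8: CDB Mul1=36; issue MUL r0<-Mul1 | r0:Mul1,r1:Mul2,r2:4,r3:5,r4:Add3,r5:5
c9: CDB Add3=9; stall | r0:Mul1,r1:Mul2,r2:4,r3:5,r4:9,r5:5
c10: stall | r0:Mul1,r1:Mul2,r2:4,r3:5,r4:9,r5:5
c11: CDB Add1=50; stall | r0:Mul1,r1:Mul2,r2:4,r3:5,r4:9,r5:5
c12: CDB Mul1=30; issue MUL r1<-Mul1 | r0:30,r1:Mul1,r2:4,r3:5,r4:9,r5:5
c13: - | r0:30,r1:Mul1,r2:4,r3:5,r4:9,r5:5
c14: - | r0:30,r1:Mul1,r2:4,r3:5,r4:9,r5:5
c15: CDB Mul2=2500 | r0:30,r1:Mul1,r2:4,r3:5,r4:9,r5:5
c16: - | r0:30,r1:Mul1,r2:4,r3:5,r4:9,r5:5
c17: - | r0:30,r1:Mul1,r2:4,r3:5,r4:9,r5:5
c18: - | r0:30,r1:Mul1,r2:4,r3:5,r4:9,r5:5
c19: CDB Mul1=10000 | r0:30,r1:10000,r2:4,r3:5,r4:9,r5:5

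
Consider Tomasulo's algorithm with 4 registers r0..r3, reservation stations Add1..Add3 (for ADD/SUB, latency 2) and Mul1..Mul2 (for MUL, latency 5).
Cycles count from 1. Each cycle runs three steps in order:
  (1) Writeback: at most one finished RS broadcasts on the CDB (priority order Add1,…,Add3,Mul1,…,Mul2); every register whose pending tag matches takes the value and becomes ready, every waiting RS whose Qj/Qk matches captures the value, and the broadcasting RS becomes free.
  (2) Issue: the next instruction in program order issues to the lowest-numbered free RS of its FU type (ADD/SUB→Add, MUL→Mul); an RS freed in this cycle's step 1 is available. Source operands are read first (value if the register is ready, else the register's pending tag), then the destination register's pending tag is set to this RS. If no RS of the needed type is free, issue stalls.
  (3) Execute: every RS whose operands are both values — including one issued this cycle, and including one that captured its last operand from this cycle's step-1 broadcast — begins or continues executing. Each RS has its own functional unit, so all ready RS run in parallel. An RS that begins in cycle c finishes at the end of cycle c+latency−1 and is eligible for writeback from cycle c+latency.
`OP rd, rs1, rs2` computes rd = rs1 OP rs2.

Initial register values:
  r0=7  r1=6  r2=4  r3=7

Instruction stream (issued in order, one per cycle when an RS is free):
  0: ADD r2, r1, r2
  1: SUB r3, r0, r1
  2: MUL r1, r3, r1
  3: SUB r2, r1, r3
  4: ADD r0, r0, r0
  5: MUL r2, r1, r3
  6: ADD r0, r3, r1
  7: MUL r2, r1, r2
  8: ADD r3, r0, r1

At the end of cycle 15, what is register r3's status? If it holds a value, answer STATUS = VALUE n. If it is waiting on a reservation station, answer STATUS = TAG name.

STATUS = VALUE 13

c1: issue ADD r2<-Add1 | r0:7,r1:6,r2:Add1,r3:7
c2: issue SUB r3<-Add2 | r0:7,r1:6,r2:Add1,r3:Add2
c3: CDB Add1=10; issue MUL r1<-Mul1 | r0:7,r1:Mul1,r2:10,r3:Add2
c4: CDB Add2=1; issue SUB r2<-Add1 | r0:7,r1:Mul1,r2:Add1,r3:1
c5: issue ADD r0<-Add2 | r0:Add2,r1:Mul1,r2:Add1,r3:1
c6: issue MUL r2<-Mul2 | r0:Add2,r1:Mul1,r2:Mul2,r3:1
c7: CDB Add2=14; issue ADD r0<-Add2 | r0:Add2,r1:Mul1,r2:Mul2,r3:1
c8: stall | r0:Add2,r1:Mul1,r2:Mul2,r3:1
c9: CDB Mul1=6; issue MUL r2<-Mul1 | r0:Add2,r1:6,r2:Mul1,r3:1
c10: issue ADD r3<-Add3 | r0:Add2,r1:6,r2:Mul1,r3:Add3
c11: CDB Add1=5 | r0:Add2,r1:6,r2:Mul1,r3:Add3
c12: CDB Add2=7 | r0:7,r1:6,r2:Mul1,r3:Add3
c13: - | r0:7,r1:6,r2:Mul1,r3:Add3
c14: CDB Add3=13 | r0:7,r1:6,r2:Mul1,r3:13
c15: CDB Mul2=6 | r0:7,r1:6,r2:Mul1,r3:13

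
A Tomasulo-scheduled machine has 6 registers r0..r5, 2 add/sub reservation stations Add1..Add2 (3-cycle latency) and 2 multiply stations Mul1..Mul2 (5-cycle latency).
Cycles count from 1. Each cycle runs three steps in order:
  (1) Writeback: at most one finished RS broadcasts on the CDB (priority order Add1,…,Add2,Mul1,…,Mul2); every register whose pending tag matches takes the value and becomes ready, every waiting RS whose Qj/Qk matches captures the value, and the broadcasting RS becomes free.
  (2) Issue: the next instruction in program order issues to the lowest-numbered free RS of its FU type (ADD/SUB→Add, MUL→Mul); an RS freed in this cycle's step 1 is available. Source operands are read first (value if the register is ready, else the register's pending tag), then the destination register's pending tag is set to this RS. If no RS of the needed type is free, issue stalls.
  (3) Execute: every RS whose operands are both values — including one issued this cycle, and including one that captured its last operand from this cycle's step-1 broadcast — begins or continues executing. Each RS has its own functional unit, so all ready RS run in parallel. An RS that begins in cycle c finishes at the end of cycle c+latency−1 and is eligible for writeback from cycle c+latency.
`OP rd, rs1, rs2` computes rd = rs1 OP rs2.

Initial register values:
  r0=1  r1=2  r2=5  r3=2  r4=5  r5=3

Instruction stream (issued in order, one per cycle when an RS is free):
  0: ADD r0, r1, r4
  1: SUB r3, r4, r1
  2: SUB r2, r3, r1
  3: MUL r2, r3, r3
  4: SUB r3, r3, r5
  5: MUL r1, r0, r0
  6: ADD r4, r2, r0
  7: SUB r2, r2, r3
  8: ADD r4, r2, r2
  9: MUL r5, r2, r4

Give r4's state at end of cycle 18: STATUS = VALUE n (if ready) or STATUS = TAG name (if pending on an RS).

  c1: issue ADD r0<-Add1  regs: r0:Add1,r1:2,r2:5,r3:2,r4:5,r5:3
  c2: issue SUB r3<-Add2  regs: r0:Add1,r1:2,r2:5,r3:Add2,r4:5,r5:3
  c3: stall  regs: r0:Add1,r1:2,r2:5,r3:Add2,r4:5,r5:3
  c4: CDB Add1=7; issue SUB r2<-Add1  regs: r0:7,r1:2,r2:Add1,r3:Add2,r4:5,r5:3
  c5: CDB Add2=3; issue MUL r2<-Mul1  regs: r0:7,r1:2,r2:Mul1,r3:3,r4:5,r5:3
  c6: issue SUB r3<-Add2  regs: r0:7,r1:2,r2:Mul1,r3:Add2,r4:5,r5:3
  c7: issue MUL r1<-Mul2  regs: r0:7,r1:Mul2,r2:Mul1,r3:Add2,r4:5,r5:3
  c8: CDB Add1=1; issue ADD r4<-Add1  regs: r0:7,r1:Mul2,r2:Mul1,r3:Add2,r4:Add1,r5:3
  c9: CDB Add2=0; issue SUB r2<-Add2  regs: r0:7,r1:Mul2,r2:Add2,r3:0,r4:Add1,r5:3
  c10: CDB Mul1=9; stall  regs: r0:7,r1:Mul2,r2:Add2,r3:0,r4:Add1,r5:3
  c11: stall  regs: r0:7,r1:Mul2,r2:Add2,r3:0,r4:Add1,r5:3
  c12: CDB Mul2=49; stall  regs: r0:7,r1:49,r2:Add2,r3:0,r4:Add1,r5:3
  c13: CDB Add1=16; issue ADD r4<-Add1  regs: r0:7,r1:49,r2:Add2,r3:0,r4:Add1,r5:3
  c14: CDB Add2=9; issue MUL r5<-Mul1  regs: r0:7,r1:49,r2:9,r3:0,r4:Add1,r5:Mul1
  c15: -  regs: r0:7,r1:49,r2:9,r3:0,r4:Add1,r5:Mul1
  c16: -  regs: r0:7,r1:49,r2:9,r3:0,r4:Add1,r5:Mul1
  c17: CDB Add1=18  regs: r0:7,r1:49,r2:9,r3:0,r4:18,r5:Mul1
  c18: -  regs: r0:7,r1:49,r2:9,r3:0,r4:18,r5:Mul1

STATUS = VALUE 18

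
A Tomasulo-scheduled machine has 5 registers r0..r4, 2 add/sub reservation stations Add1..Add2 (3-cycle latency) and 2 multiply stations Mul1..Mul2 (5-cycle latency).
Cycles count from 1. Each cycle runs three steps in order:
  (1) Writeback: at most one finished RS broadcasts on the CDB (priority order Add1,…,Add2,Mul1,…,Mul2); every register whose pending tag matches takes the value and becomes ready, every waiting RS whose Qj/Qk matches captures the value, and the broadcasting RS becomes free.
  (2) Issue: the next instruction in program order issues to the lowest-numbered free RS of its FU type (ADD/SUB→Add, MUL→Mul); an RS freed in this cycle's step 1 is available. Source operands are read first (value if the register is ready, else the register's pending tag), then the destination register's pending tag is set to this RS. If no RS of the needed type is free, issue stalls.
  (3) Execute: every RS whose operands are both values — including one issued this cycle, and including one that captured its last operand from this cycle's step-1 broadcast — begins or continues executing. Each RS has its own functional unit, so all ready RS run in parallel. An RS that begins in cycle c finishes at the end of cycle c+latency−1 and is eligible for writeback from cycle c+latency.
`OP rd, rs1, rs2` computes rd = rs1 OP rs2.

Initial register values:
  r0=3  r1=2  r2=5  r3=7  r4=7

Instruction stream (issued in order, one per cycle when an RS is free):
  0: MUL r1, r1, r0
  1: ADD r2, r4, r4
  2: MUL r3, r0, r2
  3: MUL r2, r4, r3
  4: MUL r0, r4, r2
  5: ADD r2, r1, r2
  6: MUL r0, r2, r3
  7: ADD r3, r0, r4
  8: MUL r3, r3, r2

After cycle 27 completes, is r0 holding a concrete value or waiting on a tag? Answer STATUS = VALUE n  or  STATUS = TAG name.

STATUS = VALUE 12600

c1: issue MUL r1<-Mul1 | r0:3,r1:Mul1,r2:5,r3:7,r4:7
c2: issue ADD r2<-Add1 | r0:3,r1:Mul1,r2:Add1,r3:7,r4:7
c3: issue MUL r3<-Mul2 | r0:3,r1:Mul1,r2:Add1,r3:Mul2,r4:7
c4: stall | r0:3,r1:Mul1,r2:Add1,r3:Mul2,r4:7
c5: CDB Add1=14; stall | r0:3,r1:Mul1,r2:14,r3:Mul2,r4:7
c6: CDB Mul1=6; issue MUL r2<-Mul1 | r0:3,r1:6,r2:Mul1,r3:Mul2,r4:7
c7: stall | r0:3,r1:6,r2:Mul1,r3:Mul2,r4:7
c8: stall | r0:3,r1:6,r2:Mul1,r3:Mul2,r4:7
c9: stall | r0:3,r1:6,r2:Mul1,r3:Mul2,r4:7
c10: CDB Mul2=42; issue MUL r0<-Mul2 | r0:Mul2,r1:6,r2:Mul1,r3:42,r4:7
c11: issue ADD r2<-Add1 | r0:Mul2,r1:6,r2:Add1,r3:42,r4:7
c12: stall | r0:Mul2,r1:6,r2:Add1,r3:42,r4:7
c13: stall | r0:Mul2,r1:6,r2:Add1,r3:42,r4:7
c14: stall | r0:Mul2,r1:6,r2:Add1,r3:42,r4:7
c15: CDB Mul1=294; issue MUL r0<-Mul1 | r0:Mul1,r1:6,r2:Add1,r3:42,r4:7
c16: issue ADD r3<-Add2 | r0:Mul1,r1:6,r2:Add1,r3:Add2,r4:7
c17: stall | r0:Mul1,r1:6,r2:Add1,r3:Add2,r4:7
c18: CDB Add1=300; stall | r0:Mul1,r1:6,r2:300,r3:Add2,r4:7
c19: stall | r0:Mul1,r1:6,r2:300,r3:Add2,r4:7
c20: CDB Mul2=2058; issue MUL r3<-Mul2 | r0:Mul1,r1:6,r2:300,r3:Mul2,r4:7
c21: - | r0:Mul1,r1:6,r2:300,r3:Mul2,r4:7
c22: - | r0:Mul1,r1:6,r2:300,r3:Mul2,r4:7
c23: CDB Mul1=12600 | r0:12600,r1:6,r2:300,r3:Mul2,r4:7
c24: - | r0:12600,r1:6,r2:300,r3:Mul2,r4:7
c25: - | r0:12600,r1:6,r2:300,r3:Mul2,r4:7
c26: CDB Add2=12607 | r0:12600,r1:6,r2:300,r3:Mul2,r4:7
c27: - | r0:12600,r1:6,r2:300,r3:Mul2,r4:7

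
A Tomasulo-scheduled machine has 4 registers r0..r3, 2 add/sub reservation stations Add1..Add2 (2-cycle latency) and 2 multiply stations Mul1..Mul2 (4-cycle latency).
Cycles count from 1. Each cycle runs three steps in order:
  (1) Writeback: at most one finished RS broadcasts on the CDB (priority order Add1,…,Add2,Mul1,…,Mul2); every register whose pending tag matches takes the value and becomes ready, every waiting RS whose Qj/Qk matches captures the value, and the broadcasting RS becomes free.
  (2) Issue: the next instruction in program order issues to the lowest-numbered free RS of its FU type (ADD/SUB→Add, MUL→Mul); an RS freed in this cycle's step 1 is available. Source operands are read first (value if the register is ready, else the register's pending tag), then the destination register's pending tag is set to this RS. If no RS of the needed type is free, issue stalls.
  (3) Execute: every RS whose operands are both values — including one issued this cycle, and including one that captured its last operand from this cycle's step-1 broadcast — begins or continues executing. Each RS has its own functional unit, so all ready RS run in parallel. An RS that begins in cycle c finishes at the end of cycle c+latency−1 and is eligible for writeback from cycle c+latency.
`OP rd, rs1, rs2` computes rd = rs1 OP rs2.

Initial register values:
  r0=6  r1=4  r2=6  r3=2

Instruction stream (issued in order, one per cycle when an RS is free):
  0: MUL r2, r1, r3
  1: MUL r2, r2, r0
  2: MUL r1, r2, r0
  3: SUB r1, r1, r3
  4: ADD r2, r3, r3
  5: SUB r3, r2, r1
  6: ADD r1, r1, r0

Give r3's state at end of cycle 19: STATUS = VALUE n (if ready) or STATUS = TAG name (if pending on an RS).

STATUS = VALUE -282

cycle 1: issue MUL r2<-Mul1 // r0:6,r1:4,r2:Mul1,r3:2
cycle 2: issue MUL r2<-Mul2 // r0:6,r1:4,r2:Mul2,r3:2
cycle 3: stall // r0:6,r1:4,r2:Mul2,r3:2
cycle 4: stall // r0:6,r1:4,r2:Mul2,r3:2
cycle 5: CDB Mul1=8; issue MUL r1<-Mul1 // r0:6,r1:Mul1,r2:Mul2,r3:2
cycle 6: issue SUB r1<-Add1 // r0:6,r1:Add1,r2:Mul2,r3:2
cycle 7: issue ADD r2<-Add2 // r0:6,r1:Add1,r2:Add2,r3:2
cycle 8: stall // r0:6,r1:Add1,r2:Add2,r3:2
cycle 9: CDB Add2=4; issue SUB r3<-Add2 // r0:6,r1:Add1,r2:4,r3:Add2
cycle 10: CDB Mul2=48; stall // r0:6,r1:Add1,r2:4,r3:Add2
cycle 11: stall // r0:6,r1:Add1,r2:4,r3:Add2
cycle 12: stall // r0:6,r1:Add1,r2:4,r3:Add2
cycle 13: stall // r0:6,r1:Add1,r2:4,r3:Add2
cycle 14: CDB Mul1=288; stall // r0:6,r1:Add1,r2:4,r3:Add2
cycle 15: stall // r0:6,r1:Add1,r2:4,r3:Add2
cycle 16: CDB Add1=286; issue ADD r1<-Add1 // r0:6,r1:Add1,r2:4,r3:Add2
cycle 17: - // r0:6,r1:Add1,r2:4,r3:Add2
cycle 18: CDB Add1=292 // r0:6,r1:292,r2:4,r3:Add2
cycle 19: CDB Add2=-282 // r0:6,r1:292,r2:4,r3:-282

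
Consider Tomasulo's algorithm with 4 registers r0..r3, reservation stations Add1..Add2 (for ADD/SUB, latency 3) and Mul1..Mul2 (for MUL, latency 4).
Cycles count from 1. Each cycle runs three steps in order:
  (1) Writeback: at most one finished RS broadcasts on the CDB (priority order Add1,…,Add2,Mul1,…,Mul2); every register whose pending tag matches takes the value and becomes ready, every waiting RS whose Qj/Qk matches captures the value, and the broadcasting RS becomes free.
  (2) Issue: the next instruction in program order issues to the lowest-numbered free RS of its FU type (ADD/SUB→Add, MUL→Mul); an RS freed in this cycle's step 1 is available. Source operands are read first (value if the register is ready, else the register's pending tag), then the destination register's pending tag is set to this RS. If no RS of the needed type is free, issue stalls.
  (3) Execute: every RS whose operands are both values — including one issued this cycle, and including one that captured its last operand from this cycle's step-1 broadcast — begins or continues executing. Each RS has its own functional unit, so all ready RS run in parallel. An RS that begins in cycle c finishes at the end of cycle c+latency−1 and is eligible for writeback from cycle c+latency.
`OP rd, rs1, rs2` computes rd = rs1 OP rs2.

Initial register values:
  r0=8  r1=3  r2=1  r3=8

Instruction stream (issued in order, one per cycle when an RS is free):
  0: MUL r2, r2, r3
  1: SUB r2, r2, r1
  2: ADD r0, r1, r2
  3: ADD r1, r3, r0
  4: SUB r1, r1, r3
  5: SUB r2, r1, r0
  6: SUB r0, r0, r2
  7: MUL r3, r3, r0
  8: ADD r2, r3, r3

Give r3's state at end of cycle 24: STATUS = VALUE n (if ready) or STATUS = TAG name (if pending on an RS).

cycle 1: issue MUL r2<-Mul1 // r0:8,r1:3,r2:Mul1,r3:8
cycle 2: issue SUB r2<-Add1 // r0:8,r1:3,r2:Add1,r3:8
cycle 3: issue ADD r0<-Add2 // r0:Add2,r1:3,r2:Add1,r3:8
cycle 4: stall // r0:Add2,r1:3,r2:Add1,r3:8
cycle 5: CDB Mul1=8; stall // r0:Add2,r1:3,r2:Add1,r3:8
cycle 6: stall // r0:Add2,r1:3,r2:Add1,r3:8
cycle 7: stall // r0:Add2,r1:3,r2:Add1,r3:8
cycle 8: CDB Add1=5; issue ADD r1<-Add1 // r0:Add2,r1:Add1,r2:5,r3:8
cycle 9: stall // r0:Add2,r1:Add1,r2:5,r3:8
cycle 10: stall // r0:Add2,r1:Add1,r2:5,r3:8
cycle 11: CDB Add2=8; issue SUB r1<-Add2 // r0:8,r1:Add2,r2:5,r3:8
cycle 12: stall // r0:8,r1:Add2,r2:5,r3:8
cycle 13: stall // r0:8,r1:Add2,r2:5,r3:8
cycle 14: CDB Add1=16; issue SUB r2<-Add1 // r0:8,r1:Add2,r2:Add1,r3:8
cycle 15: stall // r0:8,r1:Add2,r2:Add1,r3:8
cycle 16: stall // r0:8,r1:Add2,r2:Add1,r3:8
cycle 17: CDB Add2=8; issue SUB r0<-Add2 // r0:Add2,r1:8,r2:Add1,r3:8
cycle 18: issue MUL r3<-Mul1 // r0:Add2,r1:8,r2:Add1,r3:Mul1
cycle 19: stall // r0:Add2,r1:8,r2:Add1,r3:Mul1
cycle 20: CDB Add1=0; issue ADD r2<-Add1 // r0:Add2,r1:8,r2:Add1,r3:Mul1
cycle 21: - // r0:Add2,r1:8,r2:Add1,r3:Mul1
cycle 22: - // r0:Add2,r1:8,r2:Add1,r3:Mul1
cycle 23: CDB Add2=8 // r0:8,r1:8,r2:Add1,r3:Mul1
cycle 24: - // r0:8,r1:8,r2:Add1,r3:Mul1

STATUS = TAG Mul1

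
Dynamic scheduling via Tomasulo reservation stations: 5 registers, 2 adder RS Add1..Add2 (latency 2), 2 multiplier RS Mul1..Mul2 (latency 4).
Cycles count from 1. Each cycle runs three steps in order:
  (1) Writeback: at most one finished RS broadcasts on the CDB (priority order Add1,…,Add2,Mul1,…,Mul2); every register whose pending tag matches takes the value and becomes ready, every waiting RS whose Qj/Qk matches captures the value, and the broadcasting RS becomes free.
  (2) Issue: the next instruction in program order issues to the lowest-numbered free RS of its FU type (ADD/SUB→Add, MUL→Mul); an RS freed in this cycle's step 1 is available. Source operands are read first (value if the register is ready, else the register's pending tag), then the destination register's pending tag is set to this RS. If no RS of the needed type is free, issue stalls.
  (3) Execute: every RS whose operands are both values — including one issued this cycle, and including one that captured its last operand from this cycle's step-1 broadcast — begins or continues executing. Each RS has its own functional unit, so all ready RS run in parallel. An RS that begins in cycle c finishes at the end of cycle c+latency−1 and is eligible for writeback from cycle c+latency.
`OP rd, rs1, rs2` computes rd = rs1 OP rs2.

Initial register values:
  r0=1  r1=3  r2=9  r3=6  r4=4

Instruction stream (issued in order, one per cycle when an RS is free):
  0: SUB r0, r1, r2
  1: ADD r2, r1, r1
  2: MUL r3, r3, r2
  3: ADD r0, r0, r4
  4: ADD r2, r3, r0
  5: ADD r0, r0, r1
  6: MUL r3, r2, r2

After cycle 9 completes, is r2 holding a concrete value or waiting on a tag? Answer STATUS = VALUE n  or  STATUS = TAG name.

cycle 1: issue SUB r0<-Add1 // r0:Add1,r1:3,r2:9,r3:6,r4:4
cycle 2: issue ADD r2<-Add2 // r0:Add1,r1:3,r2:Add2,r3:6,r4:4
cycle 3: CDB Add1=-6; issue MUL r3<-Mul1 // r0:-6,r1:3,r2:Add2,r3:Mul1,r4:4
cycle 4: CDB Add2=6; issue ADD r0<-Add1 // r0:Add1,r1:3,r2:6,r3:Mul1,r4:4
cycle 5: issue ADD r2<-Add2 // r0:Add1,r1:3,r2:Add2,r3:Mul1,r4:4
cycle 6: CDB Add1=-2; issue ADD r0<-Add1 // r0:Add1,r1:3,r2:Add2,r3:Mul1,r4:4
cycle 7: issue MUL r3<-Mul2 // r0:Add1,r1:3,r2:Add2,r3:Mul2,r4:4
cycle 8: CDB Add1=1 // r0:1,r1:3,r2:Add2,r3:Mul2,r4:4
cycle 9: CDB Mul1=36 // r0:1,r1:3,r2:Add2,r3:Mul2,r4:4

STATUS = TAG Add2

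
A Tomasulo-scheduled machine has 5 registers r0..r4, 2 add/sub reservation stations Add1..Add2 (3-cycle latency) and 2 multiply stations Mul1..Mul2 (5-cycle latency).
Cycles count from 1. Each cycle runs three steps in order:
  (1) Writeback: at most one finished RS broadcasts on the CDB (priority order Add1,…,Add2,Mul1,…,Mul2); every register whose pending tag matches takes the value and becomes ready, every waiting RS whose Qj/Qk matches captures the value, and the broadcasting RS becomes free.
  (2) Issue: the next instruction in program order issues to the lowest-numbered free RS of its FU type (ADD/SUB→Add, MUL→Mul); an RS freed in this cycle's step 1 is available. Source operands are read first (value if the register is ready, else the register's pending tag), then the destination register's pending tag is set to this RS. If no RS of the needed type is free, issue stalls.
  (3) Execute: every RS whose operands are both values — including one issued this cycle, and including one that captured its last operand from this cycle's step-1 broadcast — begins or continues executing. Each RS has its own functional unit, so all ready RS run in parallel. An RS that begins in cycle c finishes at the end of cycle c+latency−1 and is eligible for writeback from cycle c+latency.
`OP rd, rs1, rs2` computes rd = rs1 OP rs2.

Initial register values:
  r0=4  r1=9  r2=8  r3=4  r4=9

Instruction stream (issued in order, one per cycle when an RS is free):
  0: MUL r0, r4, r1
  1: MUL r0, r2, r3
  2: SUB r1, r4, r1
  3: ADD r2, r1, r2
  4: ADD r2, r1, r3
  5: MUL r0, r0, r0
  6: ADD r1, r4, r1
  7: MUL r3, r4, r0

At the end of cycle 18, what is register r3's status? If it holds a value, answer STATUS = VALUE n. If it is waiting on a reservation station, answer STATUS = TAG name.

cycle 1: issue MUL r0<-Mul1 // r0:Mul1,r1:9,r2:8,r3:4,r4:9
cycle 2: issue MUL r0<-Mul2 // r0:Mul2,r1:9,r2:8,r3:4,r4:9
cycle 3: issue SUB r1<-Add1 // r0:Mul2,r1:Add1,r2:8,r3:4,r4:9
cycle 4: issue ADD r2<-Add2 // r0:Mul2,r1:Add1,r2:Add2,r3:4,r4:9
cycle 5: stall // r0:Mul2,r1:Add1,r2:Add2,r3:4,r4:9
cycle 6: CDB Add1=0; issue ADD r2<-Add1 // r0:Mul2,r1:0,r2:Add1,r3:4,r4:9
cycle 7: CDB Mul1=81; issue MUL r0<-Mul1 // r0:Mul1,r1:0,r2:Add1,r3:4,r4:9
cycle 8: CDB Mul2=32; stall // r0:Mul1,r1:0,r2:Add1,r3:4,r4:9
cycle 9: CDB Add1=4; issue ADD r1<-Add1 // r0:Mul1,r1:Add1,r2:4,r3:4,r4:9
cycle 10: CDB Add2=8; issue MUL r3<-Mul2 // r0:Mul1,r1:Add1,r2:4,r3:Mul2,r4:9
cycle 11: - // r0:Mul1,r1:Add1,r2:4,r3:Mul2,r4:9
cycle 12: CDB Add1=9 // r0:Mul1,r1:9,r2:4,r3:Mul2,r4:9
cycle 13: CDB Mul1=1024 // r0:1024,r1:9,r2:4,r3:Mul2,r4:9
cycle 14: - // r0:1024,r1:9,r2:4,r3:Mul2,r4:9
cycle 15: - // r0:1024,r1:9,r2:4,r3:Mul2,r4:9
cycle 16: - // r0:1024,r1:9,r2:4,r3:Mul2,r4:9
cycle 17: - // r0:1024,r1:9,r2:4,r3:Mul2,r4:9
cycle 18: CDB Mul2=9216 // r0:1024,r1:9,r2:4,r3:9216,r4:9

STATUS = VALUE 9216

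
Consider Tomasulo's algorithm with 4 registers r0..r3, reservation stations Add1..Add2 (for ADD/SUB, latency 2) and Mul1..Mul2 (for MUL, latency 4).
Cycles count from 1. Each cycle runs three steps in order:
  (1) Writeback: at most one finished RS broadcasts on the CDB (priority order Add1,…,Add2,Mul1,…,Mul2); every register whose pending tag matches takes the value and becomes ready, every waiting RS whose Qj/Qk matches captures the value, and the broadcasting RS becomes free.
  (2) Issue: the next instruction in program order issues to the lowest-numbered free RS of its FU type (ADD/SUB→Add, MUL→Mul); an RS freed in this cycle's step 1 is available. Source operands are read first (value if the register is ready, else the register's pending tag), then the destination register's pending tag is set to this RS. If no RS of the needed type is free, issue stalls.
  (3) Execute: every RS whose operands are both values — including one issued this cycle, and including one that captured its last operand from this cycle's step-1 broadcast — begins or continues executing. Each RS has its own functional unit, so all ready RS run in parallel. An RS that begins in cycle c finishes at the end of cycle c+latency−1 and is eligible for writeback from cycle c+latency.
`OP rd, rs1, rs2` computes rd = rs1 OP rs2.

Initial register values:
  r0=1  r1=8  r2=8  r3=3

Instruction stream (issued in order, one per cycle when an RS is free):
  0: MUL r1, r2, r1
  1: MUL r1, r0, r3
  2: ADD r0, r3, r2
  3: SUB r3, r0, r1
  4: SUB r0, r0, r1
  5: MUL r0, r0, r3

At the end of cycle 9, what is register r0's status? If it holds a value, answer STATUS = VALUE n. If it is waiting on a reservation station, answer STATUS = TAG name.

  c1: issue MUL r1<-Mul1  regs: r0:1,r1:Mul1,r2:8,r3:3
  c2: issue MUL r1<-Mul2  regs: r0:1,r1:Mul2,r2:8,r3:3
  c3: issue ADD r0<-Add1  regs: r0:Add1,r1:Mul2,r2:8,r3:3
  c4: issue SUB r3<-Add2  regs: r0:Add1,r1:Mul2,r2:8,r3:Add2
  c5: CDB Add1=11; issue SUB r0<-Add1  regs: r0:Add1,r1:Mul2,r2:8,r3:Add2
  c6: CDB Mul1=64; issue MUL r0<-Mul1  regs: r0:Mul1,r1:Mul2,r2:8,r3:Add2
  c7: CDB Mul2=3  regs: r0:Mul1,r1:3,r2:8,r3:Add2
  c8: -  regs: r0:Mul1,r1:3,r2:8,r3:Add2
  c9: CDB Add1=8  regs: r0:Mul1,r1:3,r2:8,r3:Add2

STATUS = TAG Mul1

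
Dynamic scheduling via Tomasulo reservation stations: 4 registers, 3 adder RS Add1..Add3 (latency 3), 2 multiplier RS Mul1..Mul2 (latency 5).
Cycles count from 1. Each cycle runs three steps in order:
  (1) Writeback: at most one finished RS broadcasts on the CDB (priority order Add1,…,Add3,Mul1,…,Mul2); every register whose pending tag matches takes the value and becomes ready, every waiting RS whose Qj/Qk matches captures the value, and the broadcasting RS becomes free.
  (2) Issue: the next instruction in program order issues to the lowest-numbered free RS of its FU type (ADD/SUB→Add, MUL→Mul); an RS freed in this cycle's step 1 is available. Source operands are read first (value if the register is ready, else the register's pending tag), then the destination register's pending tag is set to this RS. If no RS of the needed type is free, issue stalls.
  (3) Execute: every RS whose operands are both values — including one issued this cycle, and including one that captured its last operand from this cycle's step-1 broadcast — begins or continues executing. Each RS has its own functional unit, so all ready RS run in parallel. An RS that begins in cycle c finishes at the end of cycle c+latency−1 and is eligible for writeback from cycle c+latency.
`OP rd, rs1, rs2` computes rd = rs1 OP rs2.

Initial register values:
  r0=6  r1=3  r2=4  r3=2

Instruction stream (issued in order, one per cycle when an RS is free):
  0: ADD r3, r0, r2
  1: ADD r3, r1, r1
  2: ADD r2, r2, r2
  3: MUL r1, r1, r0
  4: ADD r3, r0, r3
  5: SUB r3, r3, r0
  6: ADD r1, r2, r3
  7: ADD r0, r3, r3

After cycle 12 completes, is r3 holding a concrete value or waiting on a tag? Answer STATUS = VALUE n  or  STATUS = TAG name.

cycle 1: issue ADD r3<-Add1 // r0:6,r1:3,r2:4,r3:Add1
cycle 2: issue ADD r3<-Add2 // r0:6,r1:3,r2:4,r3:Add2
cycle 3: issue ADD r2<-Add3 // r0:6,r1:3,r2:Add3,r3:Add2
cycle 4: CDB Add1=10; issue MUL r1<-Mul1 // r0:6,r1:Mul1,r2:Add3,r3:Add2
cycle 5: CDB Add2=6; issue ADD r3<-Add1 // r0:6,r1:Mul1,r2:Add3,r3:Add1
cycle 6: CDB Add3=8; issue SUB r3<-Add2 // r0:6,r1:Mul1,r2:8,r3:Add2
cycle 7: issue ADD r1<-Add3 // r0:6,r1:Add3,r2:8,r3:Add2
cycle 8: CDB Add1=12; issue ADD r0<-Add1 // r0:Add1,r1:Add3,r2:8,r3:Add2
cycle 9: CDB Mul1=18 // r0:Add1,r1:Add3,r2:8,r3:Add2
cycle 10: - // r0:Add1,r1:Add3,r2:8,r3:Add2
cycle 11: CDB Add2=6 // r0:Add1,r1:Add3,r2:8,r3:6
cycle 12: - // r0:Add1,r1:Add3,r2:8,r3:6

STATUS = VALUE 6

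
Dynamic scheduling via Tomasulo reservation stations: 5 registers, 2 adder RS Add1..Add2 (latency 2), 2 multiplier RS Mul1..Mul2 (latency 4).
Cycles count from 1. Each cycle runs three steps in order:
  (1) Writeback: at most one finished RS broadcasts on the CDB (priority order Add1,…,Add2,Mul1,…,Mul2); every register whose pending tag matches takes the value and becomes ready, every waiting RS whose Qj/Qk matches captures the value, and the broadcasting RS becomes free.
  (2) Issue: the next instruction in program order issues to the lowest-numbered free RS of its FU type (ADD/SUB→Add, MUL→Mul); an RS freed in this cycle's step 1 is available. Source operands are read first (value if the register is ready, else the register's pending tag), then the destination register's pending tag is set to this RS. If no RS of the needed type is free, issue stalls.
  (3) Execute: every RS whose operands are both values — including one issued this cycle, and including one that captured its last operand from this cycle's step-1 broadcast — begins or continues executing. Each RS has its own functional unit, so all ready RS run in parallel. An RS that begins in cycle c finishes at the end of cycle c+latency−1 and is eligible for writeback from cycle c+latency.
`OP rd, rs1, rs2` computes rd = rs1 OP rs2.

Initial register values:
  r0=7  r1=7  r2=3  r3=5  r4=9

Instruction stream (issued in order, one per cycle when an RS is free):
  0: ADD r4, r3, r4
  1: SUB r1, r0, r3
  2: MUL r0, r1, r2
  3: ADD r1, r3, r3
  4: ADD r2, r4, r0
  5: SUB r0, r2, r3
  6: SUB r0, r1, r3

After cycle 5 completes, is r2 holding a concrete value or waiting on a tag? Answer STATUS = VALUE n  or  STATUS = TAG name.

STATUS = TAG Add2

cycle 1: issue ADD r4<-Add1 // r0:7,r1:7,r2:3,r3:5,r4:Add1
cycle 2: issue SUB r1<-Add2 // r0:7,r1:Add2,r2:3,r3:5,r4:Add1
cycle 3: CDB Add1=14; issue MUL r0<-Mul1 // r0:Mul1,r1:Add2,r2:3,r3:5,r4:14
cycle 4: CDB Add2=2; issue ADD r1<-Add1 // r0:Mul1,r1:Add1,r2:3,r3:5,r4:14
cycle 5: issue ADD r2<-Add2 // r0:Mul1,r1:Add1,r2:Add2,r3:5,r4:14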